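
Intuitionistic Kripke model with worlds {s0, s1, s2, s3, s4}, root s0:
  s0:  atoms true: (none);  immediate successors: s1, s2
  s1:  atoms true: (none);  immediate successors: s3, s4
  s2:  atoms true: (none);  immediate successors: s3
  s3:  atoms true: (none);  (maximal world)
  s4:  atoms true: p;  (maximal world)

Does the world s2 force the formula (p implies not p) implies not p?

Yes

s2 forces (p implies not p) implies not p: every world accessible from s2 that forces p implies not p (namely s2, s3) also forces not p.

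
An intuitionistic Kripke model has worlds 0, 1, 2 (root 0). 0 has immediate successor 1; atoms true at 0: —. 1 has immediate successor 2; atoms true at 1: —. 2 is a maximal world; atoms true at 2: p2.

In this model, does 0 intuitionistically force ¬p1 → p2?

0 ⊮ ¬p1 → p2: already at 0 itself, 0 ⊩ ¬p1 but 0 ⊮ p2.
0 lacks atom p2, so 0 ⊮ p2.

No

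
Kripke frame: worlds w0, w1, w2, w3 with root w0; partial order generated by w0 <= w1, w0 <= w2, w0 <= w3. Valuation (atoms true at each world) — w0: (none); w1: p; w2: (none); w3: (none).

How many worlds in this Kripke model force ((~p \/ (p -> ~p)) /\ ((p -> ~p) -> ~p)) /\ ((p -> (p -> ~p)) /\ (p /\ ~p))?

w0: does not force it — w0 ||-/- ((~p \/ (p -> ~p)) /\ ((p -> ~p) -> ~p)) /\ ((p -> (p -> ~p)) /\ (p /\ ~p)) since w0 fails (~p \/ (p -> ~p)) /\ ((p -> ~p) -> ~p).
w1: does not force it.
w2: does not force it.
w3: does not force it.
Worlds forcing the formula: { }.

0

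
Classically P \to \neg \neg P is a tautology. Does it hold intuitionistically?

Yes

This is double-negation introduction, which is intuitionistically derivable.
If a world forces P then every accessible world forces P (persistence), so none forces \neg P; hence \neg \neg P.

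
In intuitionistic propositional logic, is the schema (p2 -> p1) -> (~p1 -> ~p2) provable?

This is the forward direction of contraposition, which is intuitionistically derivable.
Assume p2 -> p1 and ~p1. If p2 held then p1 would follow, contradicting ~p1; so ~p2.

Yes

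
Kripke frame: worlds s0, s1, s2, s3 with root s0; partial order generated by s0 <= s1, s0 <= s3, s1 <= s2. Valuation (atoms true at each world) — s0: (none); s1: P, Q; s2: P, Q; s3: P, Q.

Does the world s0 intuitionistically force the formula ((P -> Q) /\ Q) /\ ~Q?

No

s0 ||-/- ((P -> Q) /\ Q) /\ ~Q since s0 fails (P -> Q) /\ Q.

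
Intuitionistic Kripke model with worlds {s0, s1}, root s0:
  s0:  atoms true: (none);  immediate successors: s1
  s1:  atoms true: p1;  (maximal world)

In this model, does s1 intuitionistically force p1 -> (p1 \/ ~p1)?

Yes

s1 ||- p1 -> (p1 \/ ~p1): every world accessible from s1 that forces p1 (namely s1) also forces p1 \/ ~p1.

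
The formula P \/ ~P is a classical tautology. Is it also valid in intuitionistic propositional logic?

No

This is the law of excluded middle, which is not intuitionistically valid.
A Kripke countermodel: worlds u, v; order generated by u <= v; atoms true at each world — u:{}; v:{P}.
u ||-/- P \/ ~P: neither disjunct is forced at u.
u lacks atom P, so u ||-/- P.
So the root u does not force the formula.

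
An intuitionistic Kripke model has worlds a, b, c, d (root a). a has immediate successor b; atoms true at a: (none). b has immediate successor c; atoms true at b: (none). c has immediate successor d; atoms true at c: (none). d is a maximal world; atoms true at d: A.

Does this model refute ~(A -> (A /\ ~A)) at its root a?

No

a ||- ~(A -> (A /\ ~A)): no world accessible from a forces A -> (A /\ ~A).
So the root a forces ~(A -> (A /\ ~A)); the model is not a countermodel.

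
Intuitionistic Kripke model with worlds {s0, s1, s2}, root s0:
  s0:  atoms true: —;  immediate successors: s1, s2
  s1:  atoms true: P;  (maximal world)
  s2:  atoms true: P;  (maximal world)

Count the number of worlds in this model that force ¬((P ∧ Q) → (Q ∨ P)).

0

s0: does not force it — s0 ⊮ ¬((P ∧ Q) → (Q ∨ P)) since s0 is accessible from s0 and s0 ⊩ (P ∧ Q) → (Q ∨ P).
s1: does not force it — s1 ⊮ ¬((P ∧ Q) → (Q ∨ P)) since s1 is accessible from s1 and s1 ⊩ (P ∧ Q) → (Q ∨ P).
s2: does not force it — s2 ⊮ ¬((P ∧ Q) → (Q ∨ P)) since s2 is accessible from s2 and s2 ⊩ (P ∧ Q) → (Q ∨ P).
Worlds forcing the formula: { }.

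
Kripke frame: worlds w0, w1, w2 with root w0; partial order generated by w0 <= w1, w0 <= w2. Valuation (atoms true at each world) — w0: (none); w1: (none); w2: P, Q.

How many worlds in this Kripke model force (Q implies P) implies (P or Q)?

1

w0: does not force it — w0 does not force (Q implies P) implies (P or Q): already at w0 itself, w0 forces Q implies P but w0 does not force P or Q.
w1: does not force it.
w2: forces it.
Worlds forcing the formula: {w2}.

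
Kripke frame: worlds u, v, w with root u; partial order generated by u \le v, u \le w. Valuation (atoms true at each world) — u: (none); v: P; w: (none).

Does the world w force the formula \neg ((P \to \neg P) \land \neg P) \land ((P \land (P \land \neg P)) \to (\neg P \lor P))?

No

w \nVdash \neg ((P \to \neg P) \land \neg P) \land ((P \land (P \land \neg P)) \to (\neg P \lor P)) since w fails \neg ((P \to \neg P) \land \neg P).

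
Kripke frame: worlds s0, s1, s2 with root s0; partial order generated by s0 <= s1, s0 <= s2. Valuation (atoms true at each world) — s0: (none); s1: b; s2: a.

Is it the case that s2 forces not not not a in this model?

s2 does not force not not not a since s2 is accessible from s2 and s2 forces not not a.
s2 forces not not a: no world accessible from s2 forces not a.

No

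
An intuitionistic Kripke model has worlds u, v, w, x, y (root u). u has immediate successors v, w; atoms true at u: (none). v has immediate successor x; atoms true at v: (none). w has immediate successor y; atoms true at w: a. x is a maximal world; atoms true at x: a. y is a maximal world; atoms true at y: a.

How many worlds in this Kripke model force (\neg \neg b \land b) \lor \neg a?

0

u: does not force it — u \nVdash (\neg \neg b \land b) \lor \neg a: neither disjunct is forced at u.
v: does not force it.
w: does not force it.
x: does not force it.
y: does not force it.
Worlds forcing the formula: { }.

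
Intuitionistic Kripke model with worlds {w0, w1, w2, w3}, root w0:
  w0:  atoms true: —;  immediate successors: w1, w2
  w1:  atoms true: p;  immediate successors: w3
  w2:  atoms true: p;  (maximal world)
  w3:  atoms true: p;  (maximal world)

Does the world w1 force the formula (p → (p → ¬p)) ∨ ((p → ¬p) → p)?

w1 ⊩ (p → (p → ¬p)) ∨ ((p → ¬p) → p) via the disjunct (p → ¬p) → p.

Yes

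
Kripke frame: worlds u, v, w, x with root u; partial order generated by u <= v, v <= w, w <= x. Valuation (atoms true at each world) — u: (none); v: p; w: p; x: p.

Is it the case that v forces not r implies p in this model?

Yes

v forces not r implies p: every world accessible from v that forces not r (namely v, w, x) also forces p.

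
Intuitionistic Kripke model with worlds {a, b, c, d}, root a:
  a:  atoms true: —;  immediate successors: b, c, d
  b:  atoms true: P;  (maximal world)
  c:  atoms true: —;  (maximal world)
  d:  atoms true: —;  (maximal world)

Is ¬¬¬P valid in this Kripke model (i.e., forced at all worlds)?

Not every world: a ⊮ ¬¬¬P.
a ⊮ ¬¬¬P since b is accessible from a and b ⊩ ¬¬P.
b ⊩ ¬¬P: no world accessible from b forces ¬P.

No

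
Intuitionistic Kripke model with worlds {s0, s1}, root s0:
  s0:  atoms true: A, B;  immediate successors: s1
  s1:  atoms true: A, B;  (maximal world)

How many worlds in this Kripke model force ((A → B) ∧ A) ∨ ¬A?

s0: forces it.
s1: forces it.
Worlds forcing the formula: {s0, s1}.

2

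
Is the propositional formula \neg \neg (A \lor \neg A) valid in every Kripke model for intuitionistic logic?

This is the double negation of excluded middle, which is intuitionistically derivable.
Assuming \neg (A \lor \neg A): from A we'd get A \lor \neg A, so \neg A; but then A \lor \neg A again — contradiction. Hence \neg \neg (A \lor \neg A).

Yes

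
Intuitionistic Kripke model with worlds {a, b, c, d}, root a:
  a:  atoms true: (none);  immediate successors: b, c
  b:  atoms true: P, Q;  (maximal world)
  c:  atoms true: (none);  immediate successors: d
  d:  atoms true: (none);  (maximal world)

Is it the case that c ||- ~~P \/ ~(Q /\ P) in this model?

Yes

c ||- ~~P \/ ~(Q /\ P) via the disjunct ~(Q /\ P).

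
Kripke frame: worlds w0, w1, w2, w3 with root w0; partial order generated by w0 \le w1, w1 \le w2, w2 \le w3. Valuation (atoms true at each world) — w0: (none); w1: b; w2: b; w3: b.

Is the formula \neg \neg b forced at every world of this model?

Yes

w0 \Vdash \neg \neg b: no world accessible from w0 forces \neg b.
Since the root w0 forces \neg \neg b and forcing is persistent (monotone upward), every world forces it.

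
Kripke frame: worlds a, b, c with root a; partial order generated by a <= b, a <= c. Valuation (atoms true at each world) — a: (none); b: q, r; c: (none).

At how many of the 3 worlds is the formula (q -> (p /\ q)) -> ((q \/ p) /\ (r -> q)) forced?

a: does not force it — a ||-/- (q -> (p /\ q)) -> ((q \/ p) /\ (r -> q)): at the accessible world c, c ||- q -> (p /\ q) but c ||-/- (q \/ p) /\ (r -> q).
b: forces it.
c: does not force it — c ||-/- (q -> (p /\ q)) -> ((q \/ p) /\ (r -> q)): already at c itself, c ||- q -> (p /\ q) but c ||-/- (q \/ p) /\ (r -> q).
Worlds forcing the formula: {b}.

1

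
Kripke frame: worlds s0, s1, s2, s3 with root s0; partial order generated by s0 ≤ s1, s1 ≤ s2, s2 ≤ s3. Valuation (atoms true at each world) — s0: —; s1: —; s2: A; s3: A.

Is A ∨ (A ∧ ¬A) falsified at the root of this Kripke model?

Yes

s0 ⊮ A ∨ (A ∧ ¬A): neither disjunct is forced at s0.
s0 lacks atom A, so s0 ⊮ A.
So the root s0 does not force A ∨ (A ∧ ¬A); the model is a countermodel.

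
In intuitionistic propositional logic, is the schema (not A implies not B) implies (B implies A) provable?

This is the converse of contraposition, which is not intuitionistically valid.
A Kripke countermodel: worlds u0, u1; order generated by u0 <= u1; atoms true at each world — u0:{B}; u1:{A,B}.
u0 does not force (not A implies not B) implies (B implies A): already at u0 itself, u0 forces not A implies not B but u0 does not force B implies A.
u0 does not force B implies A: already at u0 itself, u0 forces B but u0 does not force A.
u0 lacks atom A, so u0 does not force A.
So the root u0 does not force the formula.

No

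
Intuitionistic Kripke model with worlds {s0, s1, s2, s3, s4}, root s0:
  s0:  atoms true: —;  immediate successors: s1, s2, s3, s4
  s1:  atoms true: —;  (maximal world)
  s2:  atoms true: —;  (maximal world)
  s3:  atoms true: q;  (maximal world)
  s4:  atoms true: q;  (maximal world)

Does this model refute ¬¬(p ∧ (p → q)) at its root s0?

Yes

s0 ⊮ ¬¬(p ∧ (p → q)) since s0 is accessible from s0 and s0 ⊩ ¬(p ∧ (p → q)).
s0 ⊩ ¬(p ∧ (p → q)): no world accessible from s0 forces p ∧ (p → q).
So the root s0 does not force ¬¬(p ∧ (p → q)); the model is a countermodel.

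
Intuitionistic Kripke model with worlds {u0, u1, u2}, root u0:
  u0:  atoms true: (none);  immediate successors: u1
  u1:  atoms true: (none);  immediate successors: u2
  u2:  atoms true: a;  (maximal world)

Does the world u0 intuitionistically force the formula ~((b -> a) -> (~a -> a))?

No

u0 ||-/- ~((b -> a) -> (~a -> a)) since u0 is accessible from u0 and u0 ||- (b -> a) -> (~a -> a).
u0 ||- (b -> a) -> (~a -> a): every world accessible from u0 that forces b -> a (namely u0, u1, u2) also forces ~a -> a.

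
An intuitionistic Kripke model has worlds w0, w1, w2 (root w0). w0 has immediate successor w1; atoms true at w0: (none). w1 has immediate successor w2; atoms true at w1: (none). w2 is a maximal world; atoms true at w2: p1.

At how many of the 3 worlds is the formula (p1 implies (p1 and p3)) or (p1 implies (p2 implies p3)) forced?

3

w0: forces it.
w1: forces it.
w2: forces it.
Worlds forcing the formula: {w0, w1, w2}.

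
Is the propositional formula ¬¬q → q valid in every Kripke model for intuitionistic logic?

No

This is double-negation elimination, which is not intuitionistically valid.
A Kripke countermodel: worlds u0, u1; order generated by u0 ≤ u1; atoms true at each world — u0:{}; u1:{q}.
u0 ⊮ ¬¬q → q: already at u0 itself, u0 ⊩ ¬¬q but u0 ⊮ q.
u0 lacks atom q, so u0 ⊮ q.
So the root u0 does not force the formula.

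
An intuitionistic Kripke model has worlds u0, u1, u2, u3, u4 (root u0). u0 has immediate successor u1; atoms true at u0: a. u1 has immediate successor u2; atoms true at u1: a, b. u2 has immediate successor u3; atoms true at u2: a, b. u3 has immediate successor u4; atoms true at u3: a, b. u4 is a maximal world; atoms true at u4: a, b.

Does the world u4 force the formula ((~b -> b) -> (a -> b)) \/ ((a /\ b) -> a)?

Yes

u4 ||- ((~b -> b) -> (a -> b)) \/ ((a /\ b) -> a) via the disjunct (~b -> b) -> (a -> b).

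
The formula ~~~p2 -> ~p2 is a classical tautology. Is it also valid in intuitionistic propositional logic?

Yes

This is triple-negation reduction, which is intuitionistically derivable.
Assume ~~~p2 and suppose p2. Then ~~p2 (double-negation introduction), contradicting ~~~p2. So ~p2.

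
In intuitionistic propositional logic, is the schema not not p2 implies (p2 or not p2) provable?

No

This is a variant of double-negation elimination (deriving excluded middle from double negation), which is not intuitionistically valid.
A Kripke countermodel: worlds w0, w1; order generated by w0 <= w1; atoms true at each world — w0:{}; w1:{p2}.
w0 does not force not not p2 implies (p2 or not p2): already at w0 itself, w0 forces not not p2 but w0 does not force p2 or not p2.
w0 does not force p2 or not p2: neither disjunct is forced at w0.
w0 lacks atom p2, so w0 does not force p2.
So the root w0 does not force the formula.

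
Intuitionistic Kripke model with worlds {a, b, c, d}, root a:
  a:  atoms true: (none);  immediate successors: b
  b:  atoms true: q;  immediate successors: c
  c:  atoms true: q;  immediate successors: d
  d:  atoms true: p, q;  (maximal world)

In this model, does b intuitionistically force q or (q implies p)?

Yes

b forces q or (q implies p) via the disjunct q.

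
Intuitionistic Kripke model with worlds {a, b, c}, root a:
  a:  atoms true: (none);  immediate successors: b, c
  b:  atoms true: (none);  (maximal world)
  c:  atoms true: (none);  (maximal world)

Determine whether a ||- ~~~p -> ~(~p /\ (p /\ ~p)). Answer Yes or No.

Yes

a ||- ~~~p -> ~(~p /\ (p /\ ~p)): every world accessible from a that forces ~~~p (namely a, b, c) also forces ~(~p /\ (p /\ ~p)).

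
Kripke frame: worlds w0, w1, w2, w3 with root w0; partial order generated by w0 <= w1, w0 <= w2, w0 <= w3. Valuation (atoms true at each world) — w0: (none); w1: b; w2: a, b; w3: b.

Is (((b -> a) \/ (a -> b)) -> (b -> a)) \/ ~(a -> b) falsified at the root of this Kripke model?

w0 ||-/- (((b -> a) \/ (a -> b)) -> (b -> a)) \/ ~(a -> b): neither disjunct is forced at w0.
w0 ||-/- ((b -> a) \/ (a -> b)) -> (b -> a): already at w0 itself, w0 ||- (b -> a) \/ (a -> b) but w0 ||-/- b -> a.
w0 ||-/- b -> a: at the accessible world w1, w1 ||- b but w1 ||-/- a.
w1 lacks atom a, so w1 ||-/- a.
So the root w0 does not force (((b -> a) \/ (a -> b)) -> (b -> a)) \/ ~(a -> b); the model is a countermodel.

Yes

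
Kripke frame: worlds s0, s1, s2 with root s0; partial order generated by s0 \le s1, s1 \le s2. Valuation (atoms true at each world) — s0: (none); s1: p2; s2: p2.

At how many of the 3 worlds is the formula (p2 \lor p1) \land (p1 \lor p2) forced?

2

s0: does not force it — s0 \nVdash (p2 \lor p1) \land (p1 \lor p2) since s0 fails p2 \lor p1.
s1: forces it.
s2: forces it.
Worlds forcing the formula: {s1, s2}.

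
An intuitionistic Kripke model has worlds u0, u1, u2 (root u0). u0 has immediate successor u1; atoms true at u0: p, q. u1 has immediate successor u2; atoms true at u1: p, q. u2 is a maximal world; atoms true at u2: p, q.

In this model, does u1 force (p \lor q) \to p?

u1 \Vdash (p \lor q) \to p: every world accessible from u1 that forces p \lor q (namely u1, u2) also forces p.

Yes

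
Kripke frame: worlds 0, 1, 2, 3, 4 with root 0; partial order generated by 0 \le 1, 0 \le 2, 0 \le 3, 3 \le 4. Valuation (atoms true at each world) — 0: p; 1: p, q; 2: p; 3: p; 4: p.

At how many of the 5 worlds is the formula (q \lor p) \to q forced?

0: does not force it — 0 \nVdash (q \lor p) \to q: already at 0 itself, 0 \Vdash q \lor p but 0 \nVdash q.
1: forces it.
2: does not force it — 2 \nVdash (q \lor p) \to q: already at 2 itself, 2 \Vdash q \lor p but 2 \nVdash q.
3: does not force it.
4: does not force it.
Worlds forcing the formula: {1}.

1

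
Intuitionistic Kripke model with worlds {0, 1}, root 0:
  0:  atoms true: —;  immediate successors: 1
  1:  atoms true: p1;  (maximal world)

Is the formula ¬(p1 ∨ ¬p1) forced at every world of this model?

Not every world: 0 ⊮ ¬(p1 ∨ ¬p1).
0 ⊮ ¬(p1 ∨ ¬p1) since 1 is accessible from 0 and 1 ⊩ p1 ∨ ¬p1.
1 ⊩ p1 ∨ ¬p1 via the disjunct p1.

No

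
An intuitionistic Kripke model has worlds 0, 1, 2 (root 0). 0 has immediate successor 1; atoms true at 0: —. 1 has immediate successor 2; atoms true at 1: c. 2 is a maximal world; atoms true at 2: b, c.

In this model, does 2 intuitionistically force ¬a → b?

2 ⊩ ¬a → b: every world accessible from 2 that forces ¬a (namely 2) also forces b.

Yes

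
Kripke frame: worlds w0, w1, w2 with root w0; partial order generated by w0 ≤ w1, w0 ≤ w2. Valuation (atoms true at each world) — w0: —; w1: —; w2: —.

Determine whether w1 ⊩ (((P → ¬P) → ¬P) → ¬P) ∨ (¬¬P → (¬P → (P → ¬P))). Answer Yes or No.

Yes

w1 ⊩ (((P → ¬P) → ¬P) → ¬P) ∨ (¬¬P → (¬P → (P → ¬P))) via the disjunct ((P → ¬P) → ¬P) → ¬P.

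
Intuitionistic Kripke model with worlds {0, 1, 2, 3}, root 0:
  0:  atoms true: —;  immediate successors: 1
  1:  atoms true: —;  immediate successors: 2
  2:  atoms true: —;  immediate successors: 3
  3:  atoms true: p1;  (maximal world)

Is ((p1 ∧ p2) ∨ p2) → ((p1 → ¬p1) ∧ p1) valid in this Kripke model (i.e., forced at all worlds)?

0 ⊩ ((p1 ∧ p2) ∨ p2) → ((p1 → ¬p1) ∧ p1) vacuously: no world accessible from 0 forces the antecedent (p1 ∧ p2) ∨ p2.
Since the root 0 forces ((p1 ∧ p2) ∨ p2) → ((p1 → ¬p1) ∧ p1) and forcing is persistent (monotone upward), every world forces it.

Yes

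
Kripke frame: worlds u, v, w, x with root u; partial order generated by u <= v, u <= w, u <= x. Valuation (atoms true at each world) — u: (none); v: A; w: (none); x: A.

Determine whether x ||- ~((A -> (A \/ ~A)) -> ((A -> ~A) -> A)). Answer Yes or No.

No

x ||-/- ~((A -> (A \/ ~A)) -> ((A -> ~A) -> A)) since x is accessible from x and x ||- (A -> (A \/ ~A)) -> ((A -> ~A) -> A).
x ||- (A -> (A \/ ~A)) -> ((A -> ~A) -> A): every world accessible from x that forces A -> (A \/ ~A) (namely x) also forces (A -> ~A) -> A.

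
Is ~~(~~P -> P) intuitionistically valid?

This is the double negation of double-negation elimination, which is intuitionistically derivable.
By Glivenko's theorem the double negation of any classical propositional tautology is intuitionistically provable; ~~P -> P is classically a tautology.

Yes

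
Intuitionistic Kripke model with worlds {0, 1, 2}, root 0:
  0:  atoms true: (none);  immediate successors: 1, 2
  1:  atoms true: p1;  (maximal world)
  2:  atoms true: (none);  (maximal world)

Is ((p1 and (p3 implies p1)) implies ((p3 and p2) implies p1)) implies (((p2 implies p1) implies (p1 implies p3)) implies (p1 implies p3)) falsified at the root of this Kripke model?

No

0 forces ((p1 and (p3 implies p1)) implies ((p3 and p2) implies p1)) implies (((p2 implies p1) implies (p1 implies p3)) implies (p1 implies p3)): every world accessible from 0 that forces (p1 and (p3 implies p1)) implies ((p3 and p2) implies p1) (namely 0, 1, 2) also forces ((p2 implies p1) implies (p1 implies p3)) implies (p1 implies p3).
So the root 0 forces ((p1 and (p3 implies p1)) implies ((p3 and p2) implies p1)) implies (((p2 implies p1) implies (p1 implies p3)) implies (p1 implies p3)); the model is not a countermodel.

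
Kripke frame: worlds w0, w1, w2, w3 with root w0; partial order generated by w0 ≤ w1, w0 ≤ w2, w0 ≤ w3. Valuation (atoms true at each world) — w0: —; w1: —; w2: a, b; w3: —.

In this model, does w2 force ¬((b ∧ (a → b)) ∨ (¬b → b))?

w2 ⊮ ¬((b ∧ (a → b)) ∨ (¬b → b)) since w2 is accessible from w2 and w2 ⊩ (b ∧ (a → b)) ∨ (¬b → b).
w2 ⊩ (b ∧ (a → b)) ∨ (¬b → b) via the disjunct b ∧ (a → b).

No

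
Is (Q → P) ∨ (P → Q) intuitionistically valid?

No

This is the Gödel–Dummett linearity axiom, which is not intuitionistically valid.
A Kripke countermodel: worlds a, b, c; order generated by a ≤ b, a ≤ c; atoms true at each world — a:{}; b:{Q}; c:{P}.
a ⊮ (Q → P) ∨ (P → Q): neither disjunct is forced at a.
a ⊮ Q → P: at the accessible world b, b ⊩ Q but b ⊮ P.
b lacks atom P, so b ⊮ P.
So the root a does not force the formula.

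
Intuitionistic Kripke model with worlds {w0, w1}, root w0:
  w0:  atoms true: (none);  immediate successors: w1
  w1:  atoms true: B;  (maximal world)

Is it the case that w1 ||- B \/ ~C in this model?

Yes

w1 ||- B \/ ~C via the disjunct B.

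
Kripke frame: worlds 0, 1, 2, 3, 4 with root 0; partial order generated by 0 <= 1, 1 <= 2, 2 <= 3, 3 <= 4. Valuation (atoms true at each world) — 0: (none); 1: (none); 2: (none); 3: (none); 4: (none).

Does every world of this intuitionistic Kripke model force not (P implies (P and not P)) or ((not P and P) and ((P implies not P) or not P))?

Not every world: 0 does not force not (P implies (P and not P)) or ((not P and P) and ((P implies not P) or not P)).
0 does not force not (P implies (P and not P)) or ((not P and P) and ((P implies not P) or not P)): neither disjunct is forced at 0.
0 does not force not (P implies (P and not P)) since 0 is accessible from 0 and 0 forces P implies (P and not P).

No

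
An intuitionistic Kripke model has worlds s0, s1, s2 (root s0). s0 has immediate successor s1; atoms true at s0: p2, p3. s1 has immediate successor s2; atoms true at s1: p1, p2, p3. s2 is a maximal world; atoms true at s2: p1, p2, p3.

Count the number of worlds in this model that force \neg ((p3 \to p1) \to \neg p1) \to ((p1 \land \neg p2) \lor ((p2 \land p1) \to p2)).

3

s0: forces it.
s1: forces it.
s2: forces it.
Worlds forcing the formula: {s0, s1, s2}.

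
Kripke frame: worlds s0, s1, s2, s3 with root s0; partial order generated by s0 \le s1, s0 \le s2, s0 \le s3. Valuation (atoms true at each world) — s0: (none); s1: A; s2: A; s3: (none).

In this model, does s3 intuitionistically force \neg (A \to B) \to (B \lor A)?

Yes

s3 \Vdash \neg (A \to B) \to (B \lor A) vacuously: no world accessible from s3 forces the antecedent \neg (A \to B).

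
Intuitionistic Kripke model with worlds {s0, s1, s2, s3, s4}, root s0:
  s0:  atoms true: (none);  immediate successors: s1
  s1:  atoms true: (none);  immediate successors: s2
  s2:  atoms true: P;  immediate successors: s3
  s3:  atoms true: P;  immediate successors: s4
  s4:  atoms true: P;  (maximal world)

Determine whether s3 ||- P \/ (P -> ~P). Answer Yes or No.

s3 ||- P \/ (P -> ~P) via the disjunct P.

Yes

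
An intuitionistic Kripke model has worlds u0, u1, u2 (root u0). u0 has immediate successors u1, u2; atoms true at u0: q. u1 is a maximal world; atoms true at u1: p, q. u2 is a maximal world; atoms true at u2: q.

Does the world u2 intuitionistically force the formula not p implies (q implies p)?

u2 does not force not p implies (q implies p): already at u2 itself, u2 forces not p but u2 does not force q implies p.
u2 does not force q implies p: already at u2 itself, u2 forces q but u2 does not force p.
u2 lacks atom p, so u2 does not force p.

No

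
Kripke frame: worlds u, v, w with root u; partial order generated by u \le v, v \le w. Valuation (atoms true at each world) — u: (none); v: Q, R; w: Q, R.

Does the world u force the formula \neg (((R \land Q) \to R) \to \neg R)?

u \Vdash \neg (((R \land Q) \to R) \to \neg R): no world accessible from u forces ((R \land Q) \to R) \to \neg R.

Yes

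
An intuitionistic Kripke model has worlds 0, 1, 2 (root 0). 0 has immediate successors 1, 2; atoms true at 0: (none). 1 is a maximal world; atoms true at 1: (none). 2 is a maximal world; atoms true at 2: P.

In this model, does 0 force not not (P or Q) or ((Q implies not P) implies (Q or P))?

No

0 does not force not not (P or Q) or ((Q implies not P) implies (Q or P)): neither disjunct is forced at 0.
0 does not force not not (P or Q) since 1 is accessible from 0 and 1 forces not (P or Q).
1 forces not (P or Q): no world accessible from 1 forces P or Q.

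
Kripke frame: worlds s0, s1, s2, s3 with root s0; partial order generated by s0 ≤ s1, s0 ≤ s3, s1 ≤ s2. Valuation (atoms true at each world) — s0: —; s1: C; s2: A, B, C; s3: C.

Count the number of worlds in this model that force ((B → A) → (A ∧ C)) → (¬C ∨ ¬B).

s0: does not force it — s0 ⊮ ((B → A) → (A ∧ C)) → (¬C ∨ ¬B): at the accessible world s2, s2 ⊩ (B → A) → (A ∧ C) but s2 ⊮ ¬C ∨ ¬B.
s1: does not force it — s1 ⊮ ((B → A) → (A ∧ C)) → (¬C ∨ ¬B): at the accessible world s2, s2 ⊩ (B → A) → (A ∧ C) but s2 ⊮ ¬C ∨ ¬B.
s2: does not force it — s2 ⊮ ((B → A) → (A ∧ C)) → (¬C ∨ ¬B): already at s2 itself, s2 ⊩ (B → A) → (A ∧ C) but s2 ⊮ ¬C ∨ ¬B.
s3: forces it.
Worlds forcing the formula: {s3}.

1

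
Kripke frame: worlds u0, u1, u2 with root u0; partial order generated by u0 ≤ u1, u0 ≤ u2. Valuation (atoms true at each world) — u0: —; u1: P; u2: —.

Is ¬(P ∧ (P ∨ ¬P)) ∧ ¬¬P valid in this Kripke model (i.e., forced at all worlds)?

Not every world: u0 ⊮ ¬(P ∧ (P ∨ ¬P)) ∧ ¬¬P.
u0 ⊮ ¬(P ∧ (P ∨ ¬P)) ∧ ¬¬P since u0 fails ¬(P ∧ (P ∨ ¬P)).

No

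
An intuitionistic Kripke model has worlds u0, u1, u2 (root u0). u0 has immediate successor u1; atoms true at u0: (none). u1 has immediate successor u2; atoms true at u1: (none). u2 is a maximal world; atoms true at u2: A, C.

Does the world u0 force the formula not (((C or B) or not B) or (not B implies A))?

No

u0 does not force not (((C or B) or not B) or (not B implies A)) since u0 is accessible from u0 and u0 forces ((C or B) or not B) or (not B implies A).
u0 forces ((C or B) or not B) or (not B implies A) via the disjunct (C or B) or not B.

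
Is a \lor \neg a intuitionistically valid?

This is the law of excluded middle, which is not intuitionistically valid.
A Kripke countermodel: worlds u0, u1; order generated by u0 \le u1; atoms true at each world — u0:{}; u1:{a}.
u0 \nVdash a \lor \neg a: neither disjunct is forced at u0.
u0 lacks atom a, so u0 \nVdash a.
So the root u0 does not force the formula.

No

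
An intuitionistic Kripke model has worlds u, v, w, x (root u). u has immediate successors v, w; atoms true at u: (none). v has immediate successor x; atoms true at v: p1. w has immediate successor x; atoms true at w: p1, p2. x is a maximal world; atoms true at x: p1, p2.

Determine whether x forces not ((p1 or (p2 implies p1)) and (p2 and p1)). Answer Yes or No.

x does not force not ((p1 or (p2 implies p1)) and (p2 and p1)) since x is accessible from x and x forces (p1 or (p2 implies p1)) and (p2 and p1).
x forces (p1 or (p2 implies p1)) and (p2 and p1) since x forces both conjuncts.

No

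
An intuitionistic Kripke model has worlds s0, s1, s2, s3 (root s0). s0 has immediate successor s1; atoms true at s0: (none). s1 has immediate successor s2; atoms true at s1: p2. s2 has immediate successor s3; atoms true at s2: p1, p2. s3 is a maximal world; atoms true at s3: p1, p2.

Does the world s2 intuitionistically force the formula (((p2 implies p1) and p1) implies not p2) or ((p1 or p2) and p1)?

Yes

s2 forces (((p2 implies p1) and p1) implies not p2) or ((p1 or p2) and p1) via the disjunct (p1 or p2) and p1.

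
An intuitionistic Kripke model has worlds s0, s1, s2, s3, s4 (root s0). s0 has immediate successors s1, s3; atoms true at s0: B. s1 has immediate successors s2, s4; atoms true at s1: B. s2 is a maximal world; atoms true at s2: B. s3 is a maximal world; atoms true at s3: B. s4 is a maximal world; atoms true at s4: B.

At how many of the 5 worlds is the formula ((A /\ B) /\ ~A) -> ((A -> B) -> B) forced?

5

s0: forces it.
s1: forces it.
s2: forces it.
s3: forces it.
s4: forces it.
Worlds forcing the formula: {s0, s1, s2, s3, s4}.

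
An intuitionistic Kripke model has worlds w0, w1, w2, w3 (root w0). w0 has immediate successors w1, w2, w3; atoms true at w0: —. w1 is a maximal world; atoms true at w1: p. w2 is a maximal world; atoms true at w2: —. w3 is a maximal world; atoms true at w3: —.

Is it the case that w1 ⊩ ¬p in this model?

No

w1 ⊮ ¬p since w1 is accessible from w1 and w1 ⊩ p.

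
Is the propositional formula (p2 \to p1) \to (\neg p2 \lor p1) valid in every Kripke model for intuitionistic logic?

No

This is the material-implication-as-disjunction principle, which is not intuitionistically valid.
A Kripke countermodel: worlds a, b; order generated by a \le b; atoms true at each world — a:{}; b:{p1,p2}.
a \nVdash (p2 \to p1) \to (\neg p2 \lor p1): already at a itself, a \Vdash p2 \to p1 but a \nVdash \neg p2 \lor p1.
a \nVdash \neg p2 \lor p1: neither disjunct is forced at a.
a \nVdash \neg p2 since b is accessible from a and b \Vdash p2.
So the root a does not force the formula.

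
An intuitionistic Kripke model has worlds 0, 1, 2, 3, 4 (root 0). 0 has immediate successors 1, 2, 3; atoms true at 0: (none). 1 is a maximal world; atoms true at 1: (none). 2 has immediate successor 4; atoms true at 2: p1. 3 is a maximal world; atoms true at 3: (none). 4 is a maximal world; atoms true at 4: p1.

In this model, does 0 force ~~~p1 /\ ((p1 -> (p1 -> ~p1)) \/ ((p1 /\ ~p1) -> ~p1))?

No

0 ||-/- ~~~p1 /\ ((p1 -> (p1 -> ~p1)) \/ ((p1 /\ ~p1) -> ~p1)) since 0 fails ~~~p1.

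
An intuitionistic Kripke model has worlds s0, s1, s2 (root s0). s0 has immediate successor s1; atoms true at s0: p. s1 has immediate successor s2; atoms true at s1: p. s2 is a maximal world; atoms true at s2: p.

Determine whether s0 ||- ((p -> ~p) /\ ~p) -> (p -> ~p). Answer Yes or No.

s0 ||- ((p -> ~p) /\ ~p) -> (p -> ~p) vacuously: no world accessible from s0 forces the antecedent (p -> ~p) /\ ~p.

Yes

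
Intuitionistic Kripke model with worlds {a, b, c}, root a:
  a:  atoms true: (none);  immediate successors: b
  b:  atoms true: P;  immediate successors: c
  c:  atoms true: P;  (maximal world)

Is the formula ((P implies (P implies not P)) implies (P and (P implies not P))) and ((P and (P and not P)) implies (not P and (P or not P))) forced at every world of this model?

Yes

a forces ((P implies (P implies not P)) implies (P and (P implies not P))) and ((P and (P and not P)) implies (not P and (P or not P))) since a forces both conjuncts.
Since the root a forces ((P implies (P implies not P)) implies (P and (P implies not P))) and ((P and (P and not P)) implies (not P and (P or not P))) and forcing is persistent (monotone upward), every world forces it.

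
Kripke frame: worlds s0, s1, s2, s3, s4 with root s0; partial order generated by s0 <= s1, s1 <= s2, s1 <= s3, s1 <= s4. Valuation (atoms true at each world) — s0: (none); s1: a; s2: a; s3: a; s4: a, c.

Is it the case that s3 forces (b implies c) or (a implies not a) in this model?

Yes

s3 forces (b implies c) or (a implies not a) via the disjunct b implies c.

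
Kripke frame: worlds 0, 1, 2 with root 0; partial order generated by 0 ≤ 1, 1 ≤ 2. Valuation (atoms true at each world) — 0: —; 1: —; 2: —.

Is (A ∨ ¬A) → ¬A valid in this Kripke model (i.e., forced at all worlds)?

Yes

0 ⊩ (A ∨ ¬A) → ¬A: every world accessible from 0 that forces A ∨ ¬A (namely 0, 1, 2) also forces ¬A.
Since the root 0 forces (A ∨ ¬A) → ¬A and forcing is persistent (monotone upward), every world forces it.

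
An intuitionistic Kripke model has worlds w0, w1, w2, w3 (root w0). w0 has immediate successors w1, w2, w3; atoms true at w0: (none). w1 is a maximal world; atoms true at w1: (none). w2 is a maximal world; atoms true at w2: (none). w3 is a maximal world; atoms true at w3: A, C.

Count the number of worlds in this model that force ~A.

w0: does not force it — w0 ||-/- ~A since w3 is accessible from w0 and w3 ||- A.
w1: forces it.
w2: forces it.
w3: does not force it.
Worlds forcing the formula: {w1, w2}.

2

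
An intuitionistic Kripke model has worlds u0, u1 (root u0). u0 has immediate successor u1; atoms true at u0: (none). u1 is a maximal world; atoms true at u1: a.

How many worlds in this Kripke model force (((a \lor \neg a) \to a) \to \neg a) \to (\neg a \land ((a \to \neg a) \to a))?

2

u0: forces it.
u1: forces it.
Worlds forcing the formula: {u0, u1}.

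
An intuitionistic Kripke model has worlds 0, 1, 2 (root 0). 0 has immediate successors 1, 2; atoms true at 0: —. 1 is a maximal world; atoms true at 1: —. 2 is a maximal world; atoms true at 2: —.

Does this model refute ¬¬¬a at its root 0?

No

0 ⊩ ¬¬¬a: no world accessible from 0 forces ¬¬a.
So the root 0 forces ¬¬¬a; the model is not a countermodel.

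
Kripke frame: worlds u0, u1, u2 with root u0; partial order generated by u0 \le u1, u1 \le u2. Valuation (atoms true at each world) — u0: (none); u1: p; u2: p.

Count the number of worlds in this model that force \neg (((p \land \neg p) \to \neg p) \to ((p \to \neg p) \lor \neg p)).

u0: forces it.
u1: forces it.
u2: forces it.
Worlds forcing the formula: {u0, u1, u2}.

3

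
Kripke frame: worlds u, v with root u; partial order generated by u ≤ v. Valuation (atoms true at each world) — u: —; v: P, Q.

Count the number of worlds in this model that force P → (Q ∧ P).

u: forces it.
v: forces it.
Worlds forcing the formula: {u, v}.

2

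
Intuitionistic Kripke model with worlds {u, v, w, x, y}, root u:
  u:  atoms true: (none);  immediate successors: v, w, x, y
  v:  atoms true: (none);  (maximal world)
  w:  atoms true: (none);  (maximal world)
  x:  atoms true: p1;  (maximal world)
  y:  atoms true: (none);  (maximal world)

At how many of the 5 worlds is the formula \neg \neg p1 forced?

u: does not force it — u \nVdash \neg \neg p1 since v is accessible from u and v \Vdash \neg p1.
v: does not force it.
w: does not force it.
x: forces it.
y: does not force it.
Worlds forcing the formula: {x}.

1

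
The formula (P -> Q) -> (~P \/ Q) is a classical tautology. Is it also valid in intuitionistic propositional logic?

This is the material-implication-as-disjunction principle, which is not intuitionistically valid.
A Kripke countermodel: worlds a, b; order generated by a <= b; atoms true at each world — a:{}; b:{P,Q}.
a ||-/- (P -> Q) -> (~P \/ Q): already at a itself, a ||- P -> Q but a ||-/- ~P \/ Q.
a ||-/- ~P \/ Q: neither disjunct is forced at a.
a ||-/- ~P since b is accessible from a and b ||- P.
So the root a does not force the formula.

No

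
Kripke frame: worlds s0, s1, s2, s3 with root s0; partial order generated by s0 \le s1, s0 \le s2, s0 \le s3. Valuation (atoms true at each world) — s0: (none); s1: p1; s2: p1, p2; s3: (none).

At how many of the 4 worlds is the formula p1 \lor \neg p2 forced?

3

s0: does not force it — s0 \nVdash p1 \lor \neg p2: neither disjunct is forced at s0.
s1: forces it.
s2: forces it.
s3: forces it.
Worlds forcing the formula: {s1, s2, s3}.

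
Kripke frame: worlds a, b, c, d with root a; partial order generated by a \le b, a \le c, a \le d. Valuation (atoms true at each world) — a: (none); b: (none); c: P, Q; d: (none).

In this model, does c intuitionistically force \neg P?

c \nVdash \neg P since c is accessible from c and c \Vdash P.

No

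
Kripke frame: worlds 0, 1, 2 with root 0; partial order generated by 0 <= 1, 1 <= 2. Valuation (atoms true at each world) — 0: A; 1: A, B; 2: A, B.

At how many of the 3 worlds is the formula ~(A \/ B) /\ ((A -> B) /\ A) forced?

0

0: does not force it — 0 ||-/- ~(A \/ B) /\ ((A -> B) /\ A) since 0 fails ~(A \/ B).
1: does not force it — 1 ||-/- ~(A \/ B) /\ ((A -> B) /\ A) since 1 fails ~(A \/ B).
2: does not force it — 2 ||-/- ~(A \/ B) /\ ((A -> B) /\ A) since 2 fails ~(A \/ B).
Worlds forcing the formula: { }.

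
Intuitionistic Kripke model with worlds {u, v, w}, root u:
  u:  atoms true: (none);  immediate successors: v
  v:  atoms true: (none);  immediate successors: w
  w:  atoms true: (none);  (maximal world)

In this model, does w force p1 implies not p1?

Yes

w forces p1 implies not p1 vacuously: no world accessible from w forces the antecedent p1.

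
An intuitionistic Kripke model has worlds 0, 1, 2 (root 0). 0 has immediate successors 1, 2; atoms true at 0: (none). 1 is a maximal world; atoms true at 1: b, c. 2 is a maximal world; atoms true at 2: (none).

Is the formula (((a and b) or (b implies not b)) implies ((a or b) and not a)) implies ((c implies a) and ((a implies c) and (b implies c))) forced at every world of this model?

Not every world: 0 does not force (((a and b) or (b implies not b)) implies ((a or b) and not a)) implies ((c implies a) and ((a implies c) and (b implies c))).
0 does not force (((a and b) or (b implies not b)) implies ((a or b) and not a)) implies ((c implies a) and ((a implies c) and (b implies c))): at the accessible world 1, 1 forces ((a and b) or (b implies not b)) implies ((a or b) and not a) but 1 does not force (c implies a) and ((a implies c) and (b implies c)).
1 does not force (c implies a) and ((a implies c) and (b implies c)) since 1 fails c implies a.

No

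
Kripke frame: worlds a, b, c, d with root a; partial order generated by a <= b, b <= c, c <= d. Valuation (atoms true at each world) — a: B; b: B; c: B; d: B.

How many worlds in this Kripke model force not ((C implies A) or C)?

0

a: does not force it — a does not force not ((C implies A) or C) since a is accessible from a and a forces (C implies A) or C.
b: does not force it — b does not force not ((C implies A) or C) since b is accessible from b and b forces (C implies A) or C.
c: does not force it.
d: does not force it.
Worlds forcing the formula: { }.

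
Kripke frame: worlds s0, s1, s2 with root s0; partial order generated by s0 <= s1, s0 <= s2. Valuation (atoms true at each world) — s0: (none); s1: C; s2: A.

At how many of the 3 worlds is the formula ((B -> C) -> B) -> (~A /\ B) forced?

3

s0: forces it.
s1: forces it.
s2: forces it.
Worlds forcing the formula: {s0, s1, s2}.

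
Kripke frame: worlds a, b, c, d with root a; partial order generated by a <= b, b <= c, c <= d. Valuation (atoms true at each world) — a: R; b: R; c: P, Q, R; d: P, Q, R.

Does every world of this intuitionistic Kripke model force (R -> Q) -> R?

a ||- (R -> Q) -> R: every world accessible from a that forces R -> Q (namely c, d) also forces R.
Since the root a forces (R -> Q) -> R and forcing is persistent (monotone upward), every world forces it.

Yes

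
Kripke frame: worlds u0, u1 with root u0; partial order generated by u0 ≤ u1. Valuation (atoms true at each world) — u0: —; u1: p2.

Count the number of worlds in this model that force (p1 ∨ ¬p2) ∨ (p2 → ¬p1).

u0: forces it.
u1: forces it.
Worlds forcing the formula: {u0, u1}.

2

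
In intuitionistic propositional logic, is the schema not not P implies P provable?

This is double-negation elimination, which is not intuitionistically valid.
A Kripke countermodel: worlds w0, w1; order generated by w0 <= w1; atoms true at each world — w0:{}; w1:{P}.
w0 does not force not not P implies P: already at w0 itself, w0 forces not not P but w0 does not force P.
w0 lacks atom P, so w0 does not force P.
So the root w0 does not force the formula.

No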